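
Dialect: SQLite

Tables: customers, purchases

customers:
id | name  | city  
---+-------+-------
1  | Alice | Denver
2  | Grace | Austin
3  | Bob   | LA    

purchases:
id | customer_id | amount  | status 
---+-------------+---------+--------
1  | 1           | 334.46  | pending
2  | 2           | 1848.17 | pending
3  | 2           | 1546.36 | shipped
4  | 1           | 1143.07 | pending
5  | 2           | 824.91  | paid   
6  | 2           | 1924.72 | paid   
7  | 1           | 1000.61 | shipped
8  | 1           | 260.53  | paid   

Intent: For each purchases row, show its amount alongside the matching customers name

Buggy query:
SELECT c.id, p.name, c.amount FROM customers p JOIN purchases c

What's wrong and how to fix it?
Bug: Missing join condition: each purchases row is matched to all customers rows instead of just its own

Fix: Specify the join condition linking the foreign key to the parent id

Corrected query:
SELECT c.id, p.name, c.amount FROM customers p JOIN purchases c ON c.customer_id = p.id

Result:
id | name  | amount 
---+-------+--------
1  | Alice | 334.46 
2  | Grace | 1848.17
3  | Grace | 1546.36
4  | Alice | 1143.07
5  | Grace | 824.91 
6  | Grace | 1924.72
7  | Alice | 1000.61
8  | Alice | 260.53 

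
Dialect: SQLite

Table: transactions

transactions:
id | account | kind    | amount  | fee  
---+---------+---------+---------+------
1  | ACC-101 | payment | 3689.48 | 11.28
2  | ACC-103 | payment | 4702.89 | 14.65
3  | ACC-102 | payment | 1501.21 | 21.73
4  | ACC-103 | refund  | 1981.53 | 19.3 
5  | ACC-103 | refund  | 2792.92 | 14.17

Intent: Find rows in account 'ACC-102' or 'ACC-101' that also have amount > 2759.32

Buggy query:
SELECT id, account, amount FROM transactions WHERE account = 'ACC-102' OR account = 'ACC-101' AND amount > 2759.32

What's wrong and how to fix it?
Bug: Without parentheses, AND is evaluated before OR, so the amount filter only applies to the 'ACC-101' branch

Fix: Add parentheses around the OR so the AND applies to both alternatives

Corrected query:
SELECT id, account, amount FROM transactions WHERE (account = 'ACC-102' OR account = 'ACC-101') AND amount > 2759.32

Result:
id | account | amount 
---+---------+--------
1  | ACC-101 | 3689.48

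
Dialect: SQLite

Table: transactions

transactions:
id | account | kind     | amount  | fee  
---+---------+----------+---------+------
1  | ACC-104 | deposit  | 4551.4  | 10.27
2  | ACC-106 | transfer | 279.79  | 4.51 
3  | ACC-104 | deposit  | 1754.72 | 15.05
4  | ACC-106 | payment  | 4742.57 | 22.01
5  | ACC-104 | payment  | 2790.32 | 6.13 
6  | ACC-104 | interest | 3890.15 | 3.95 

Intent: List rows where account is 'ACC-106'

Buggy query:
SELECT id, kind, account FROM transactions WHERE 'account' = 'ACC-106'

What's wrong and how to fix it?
Bug: 'account' in single quotes is a string literal, not the column; the comparison is literal-vs-literal and never true

Fix: Reference the column as account without single quotes

Corrected query:
SELECT id, kind, account FROM transactions WHERE account = 'ACC-106'

Result:
id | kind     | account
---+----------+--------
2  | transfer | ACC-106
4  | payment  | ACC-106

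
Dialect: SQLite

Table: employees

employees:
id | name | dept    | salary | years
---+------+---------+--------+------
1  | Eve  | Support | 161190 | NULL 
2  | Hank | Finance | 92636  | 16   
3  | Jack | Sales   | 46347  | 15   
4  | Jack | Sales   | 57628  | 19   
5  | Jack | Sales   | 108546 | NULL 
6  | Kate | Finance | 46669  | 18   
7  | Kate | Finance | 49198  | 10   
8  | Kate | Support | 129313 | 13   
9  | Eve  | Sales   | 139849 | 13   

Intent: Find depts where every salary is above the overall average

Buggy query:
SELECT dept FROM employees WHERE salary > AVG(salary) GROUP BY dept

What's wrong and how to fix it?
Bug: WHERE evaluates per row before aggregation, so AVG() is unavailable

Fix: Use a subquery for AVG and a HAVING MIN(...) filter so the condition holds for every row in the group

Corrected query:
SELECT dept FROM employees GROUP BY dept HAVING MIN(salary) > (SELECT AVG(salary) FROM employees)

Result:
dept   
-------
Support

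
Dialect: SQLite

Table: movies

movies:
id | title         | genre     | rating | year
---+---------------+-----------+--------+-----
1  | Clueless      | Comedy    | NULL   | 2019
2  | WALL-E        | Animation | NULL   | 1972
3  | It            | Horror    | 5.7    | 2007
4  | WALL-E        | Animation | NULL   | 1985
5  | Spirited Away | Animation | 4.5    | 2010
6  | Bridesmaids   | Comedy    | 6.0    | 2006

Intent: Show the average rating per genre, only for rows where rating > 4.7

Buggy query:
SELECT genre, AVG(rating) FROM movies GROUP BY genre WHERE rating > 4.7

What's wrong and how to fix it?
Bug: Row-level WHERE must come before GROUP BY in the clause order

Fix: Move the WHERE clause before GROUP BY

Corrected query:
SELECT genre, AVG(rating) FROM movies WHERE rating > 4.7 GROUP BY genre

Result:
genre  | AVG(rating)
-------+------------
Comedy | 6          
Horror | 5.7        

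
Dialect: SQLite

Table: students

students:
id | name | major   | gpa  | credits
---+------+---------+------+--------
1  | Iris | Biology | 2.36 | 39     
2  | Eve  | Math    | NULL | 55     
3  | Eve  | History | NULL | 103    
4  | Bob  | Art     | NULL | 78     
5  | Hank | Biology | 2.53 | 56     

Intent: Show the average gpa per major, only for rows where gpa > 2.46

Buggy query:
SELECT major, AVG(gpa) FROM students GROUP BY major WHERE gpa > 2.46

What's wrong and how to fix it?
Bug: Row-level WHERE must come before GROUP BY in the clause order

Fix: Place WHERE between FROM and GROUP BY

Corrected query:
SELECT major, AVG(gpa) FROM students WHERE gpa > 2.46 GROUP BY major

Result:
major   | AVG(gpa)
--------+---------
Biology | 2.53    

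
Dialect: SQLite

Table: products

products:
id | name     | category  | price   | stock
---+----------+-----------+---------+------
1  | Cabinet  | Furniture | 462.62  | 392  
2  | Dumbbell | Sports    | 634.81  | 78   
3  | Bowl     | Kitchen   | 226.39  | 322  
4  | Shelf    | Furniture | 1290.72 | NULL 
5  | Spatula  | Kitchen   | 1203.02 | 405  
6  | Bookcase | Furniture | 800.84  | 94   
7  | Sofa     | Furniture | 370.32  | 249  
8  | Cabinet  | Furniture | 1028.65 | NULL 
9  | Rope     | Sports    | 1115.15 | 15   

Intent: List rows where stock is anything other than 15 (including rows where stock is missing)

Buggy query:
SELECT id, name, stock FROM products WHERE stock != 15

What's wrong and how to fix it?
Bug: Inequality against NULL is unknown, not true; rows with NULL are dropped

Fix: Handle NULL separately with IS NULL alongside the inequality

Corrected query:
SELECT id, name, stock FROM products WHERE stock != 15 OR stock IS NULL

Result:
id | name     | stock
---+----------+------
1  | Cabinet  | 392  
2  | Dumbbell | 78   
3  | Bowl     | 322  
4  | Shelf    | NULL 
5  | Spatula  | 405  
6  | Bookcase | 94   
7  | Sofa     | 249  
8  | Cabinet  | NULL 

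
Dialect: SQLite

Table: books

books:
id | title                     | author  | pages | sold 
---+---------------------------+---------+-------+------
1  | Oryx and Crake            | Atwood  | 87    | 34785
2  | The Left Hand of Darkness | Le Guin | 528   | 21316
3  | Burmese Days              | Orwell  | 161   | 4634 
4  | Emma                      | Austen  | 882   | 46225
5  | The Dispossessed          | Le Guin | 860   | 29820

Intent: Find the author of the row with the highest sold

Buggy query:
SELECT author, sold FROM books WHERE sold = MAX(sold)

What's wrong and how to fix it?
Bug: WHERE is evaluated per row; an aggregate over the whole table isn't defined there

Fix: Use a subquery: WHERE sold = (SELECT MAX(sold) FROM books)

Corrected query:
SELECT author, sold FROM books WHERE sold = (SELECT MAX(sold) FROM books)

Result:
author | sold 
-------+------
Austen | 46225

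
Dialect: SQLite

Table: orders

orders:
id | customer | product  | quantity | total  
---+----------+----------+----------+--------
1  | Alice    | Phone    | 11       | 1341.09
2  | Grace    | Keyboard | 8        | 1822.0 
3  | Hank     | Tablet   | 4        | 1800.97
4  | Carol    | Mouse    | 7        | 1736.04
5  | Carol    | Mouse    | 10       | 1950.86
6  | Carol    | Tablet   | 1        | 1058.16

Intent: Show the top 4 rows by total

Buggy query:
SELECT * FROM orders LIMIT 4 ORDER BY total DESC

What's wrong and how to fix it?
Bug: LIMIT must come after ORDER BY

Fix: Swap the clauses: ORDER BY first, then LIMIT

Corrected query:
SELECT * FROM orders ORDER BY total DESC LIMIT 4

Result:
id | customer | product  | quantity | total  
---+----------+----------+----------+--------
5  | Carol    | Mouse    | 10       | 1950.86
2  | Grace    | Keyboard | 8        | 1822   
3  | Hank     | Tablet   | 4        | 1800.97
4  | Carol    | Mouse    | 7        | 1736.04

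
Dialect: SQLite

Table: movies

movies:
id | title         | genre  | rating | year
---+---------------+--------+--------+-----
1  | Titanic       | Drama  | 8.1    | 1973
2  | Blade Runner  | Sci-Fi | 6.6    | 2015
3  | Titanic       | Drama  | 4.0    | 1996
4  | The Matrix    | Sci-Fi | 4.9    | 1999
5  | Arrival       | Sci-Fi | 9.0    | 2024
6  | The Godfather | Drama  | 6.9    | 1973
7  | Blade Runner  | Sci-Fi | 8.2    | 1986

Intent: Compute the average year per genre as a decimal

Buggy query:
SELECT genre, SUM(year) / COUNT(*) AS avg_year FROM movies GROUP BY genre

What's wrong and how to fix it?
Bug: SUM(year) and COUNT(*) are both integers; the division truncates the fractional part

Fix: Cast one side to REAL so the division keeps the fractional part

Corrected query:
SELECT genre, SUM(year) * 1.0 / COUNT(*) AS avg_year FROM movies GROUP BY genre

Result:
genre  | avg_year   
-------+------------
Drama  | 1980.666667
Sci-Fi | 2006       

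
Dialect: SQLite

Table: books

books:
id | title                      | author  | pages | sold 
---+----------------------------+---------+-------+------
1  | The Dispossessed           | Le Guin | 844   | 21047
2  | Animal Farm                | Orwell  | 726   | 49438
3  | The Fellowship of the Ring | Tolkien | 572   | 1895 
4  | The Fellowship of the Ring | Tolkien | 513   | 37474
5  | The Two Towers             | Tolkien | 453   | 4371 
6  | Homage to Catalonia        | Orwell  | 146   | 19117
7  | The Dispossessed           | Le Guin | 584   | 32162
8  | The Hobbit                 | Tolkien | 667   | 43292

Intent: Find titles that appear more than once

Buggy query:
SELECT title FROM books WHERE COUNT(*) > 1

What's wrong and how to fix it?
Bug: COUNT(*) is an aggregate and cannot be used in WHERE

Fix: GROUP BY title, then filter groups with HAVING COUNT(*) > 1

Corrected query:
SELECT title FROM books GROUP BY title HAVING COUNT(*) > 1

Result:
title                     
--------------------------
The Dispossessed          
The Fellowship of the Ring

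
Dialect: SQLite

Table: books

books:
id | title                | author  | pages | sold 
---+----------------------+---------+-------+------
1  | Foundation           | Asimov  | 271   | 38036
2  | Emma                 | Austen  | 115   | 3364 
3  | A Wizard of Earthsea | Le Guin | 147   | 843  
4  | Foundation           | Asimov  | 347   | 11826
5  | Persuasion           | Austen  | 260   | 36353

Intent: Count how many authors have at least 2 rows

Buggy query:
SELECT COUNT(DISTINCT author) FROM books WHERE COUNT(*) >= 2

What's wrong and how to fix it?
Bug: WHERE filters individual rows, not groups, so a group-level COUNT is invalid there

Fix: Group first with HAVING COUNT(*) >= 2, then COUNT the resulting groups

Corrected query:
SELECT COUNT(*) FROM (SELECT author FROM books GROUP BY author HAVING COUNT(*) >= 2)

Result:
COUNT(*)
--------
2       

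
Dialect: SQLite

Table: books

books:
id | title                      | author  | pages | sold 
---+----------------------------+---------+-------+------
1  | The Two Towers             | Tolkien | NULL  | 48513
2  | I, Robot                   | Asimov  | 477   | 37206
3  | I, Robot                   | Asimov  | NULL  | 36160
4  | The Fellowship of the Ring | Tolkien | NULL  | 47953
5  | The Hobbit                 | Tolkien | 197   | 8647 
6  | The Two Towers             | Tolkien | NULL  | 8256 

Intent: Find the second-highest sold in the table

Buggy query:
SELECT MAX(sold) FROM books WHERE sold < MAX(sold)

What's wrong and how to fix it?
Bug: MAX(sold) on the right of the comparison is an aggregate-in-WHERE error

Fix: Put the inner MAX in a scalar subquery

Corrected query:
SELECT MAX(sold) FROM books WHERE sold < (SELECT MAX(sold) FROM books)

Result:
MAX(sold)
---------
47953    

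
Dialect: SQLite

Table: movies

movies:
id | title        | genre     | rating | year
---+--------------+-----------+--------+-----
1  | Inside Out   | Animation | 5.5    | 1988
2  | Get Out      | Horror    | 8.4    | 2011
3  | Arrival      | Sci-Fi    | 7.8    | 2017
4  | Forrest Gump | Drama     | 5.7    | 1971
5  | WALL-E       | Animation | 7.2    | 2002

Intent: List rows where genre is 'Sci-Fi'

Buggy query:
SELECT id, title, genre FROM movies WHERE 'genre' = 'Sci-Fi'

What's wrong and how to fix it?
Bug: 'genre' in single quotes is a string literal, not the column; the comparison is literal-vs-literal and never true

Fix: Remove the quotes around the column name (or use double quotes for an identifier)

Corrected query:
SELECT id, title, genre FROM movies WHERE genre = 'Sci-Fi'

Result:
id | title   | genre 
---+---------+-------
3  | Arrival | Sci-Fi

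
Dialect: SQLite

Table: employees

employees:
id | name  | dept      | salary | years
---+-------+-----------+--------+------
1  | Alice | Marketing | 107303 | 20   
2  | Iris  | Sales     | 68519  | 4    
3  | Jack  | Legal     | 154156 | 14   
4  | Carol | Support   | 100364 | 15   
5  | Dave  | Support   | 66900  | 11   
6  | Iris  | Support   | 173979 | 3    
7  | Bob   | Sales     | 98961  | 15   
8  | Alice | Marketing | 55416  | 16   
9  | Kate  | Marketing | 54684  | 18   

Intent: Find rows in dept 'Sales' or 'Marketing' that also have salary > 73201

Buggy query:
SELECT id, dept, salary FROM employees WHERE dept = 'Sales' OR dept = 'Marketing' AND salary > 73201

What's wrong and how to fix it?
Bug: Without parentheses, AND is evaluated before OR, so the salary filter only applies to the 'Marketing' branch

Fix: Add parentheses around the OR so the AND applies to both alternatives

Corrected query:
SELECT id, dept, salary FROM employees WHERE (dept = 'Sales' OR dept = 'Marketing') AND salary > 73201

Result:
id | dept      | salary
---+-----------+-------
1  | Marketing | 107303
7  | Sales     | 98961 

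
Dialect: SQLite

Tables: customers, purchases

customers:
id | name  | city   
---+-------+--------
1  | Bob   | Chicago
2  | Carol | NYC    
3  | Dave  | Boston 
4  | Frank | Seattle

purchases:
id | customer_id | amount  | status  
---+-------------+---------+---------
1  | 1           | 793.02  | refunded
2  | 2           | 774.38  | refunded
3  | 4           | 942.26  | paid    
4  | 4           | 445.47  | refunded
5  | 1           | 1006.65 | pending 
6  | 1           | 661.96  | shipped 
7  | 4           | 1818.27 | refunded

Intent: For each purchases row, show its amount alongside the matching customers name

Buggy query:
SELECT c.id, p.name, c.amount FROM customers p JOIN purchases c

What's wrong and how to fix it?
Bug: JOIN with no ON clause produces a cartesian product; every purchases row pairs with every customers row

Fix: Specify the join condition linking the foreign key to the parent id

Corrected query:
SELECT c.id, p.name, c.amount FROM customers p JOIN purchases c ON c.customer_id = p.id

Result:
id | name  | amount 
---+-------+--------
1  | Bob   | 793.02 
2  | Carol | 774.38 
3  | Frank | 942.26 
4  | Frank | 445.47 
5  | Bob   | 1006.65
6  | Bob   | 661.96 
7  | Frank | 1818.27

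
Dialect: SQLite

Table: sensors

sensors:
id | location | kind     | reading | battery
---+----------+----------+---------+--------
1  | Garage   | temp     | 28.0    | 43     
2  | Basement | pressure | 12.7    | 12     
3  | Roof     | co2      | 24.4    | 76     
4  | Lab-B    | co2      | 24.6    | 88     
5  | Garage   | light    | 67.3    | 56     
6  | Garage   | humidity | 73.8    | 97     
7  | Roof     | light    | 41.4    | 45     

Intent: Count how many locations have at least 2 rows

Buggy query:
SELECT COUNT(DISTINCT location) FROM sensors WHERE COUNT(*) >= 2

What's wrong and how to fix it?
Bug: COUNT(*) cannot appear in WHERE; the per-group count doesn't exist yet

Fix: Group first with HAVING COUNT(*) >= 2, then COUNT the resulting groups

Corrected query:
SELECT COUNT(*) FROM (SELECT location FROM sensors GROUP BY location HAVING COUNT(*) >= 2)

Result:
COUNT(*)
--------
2       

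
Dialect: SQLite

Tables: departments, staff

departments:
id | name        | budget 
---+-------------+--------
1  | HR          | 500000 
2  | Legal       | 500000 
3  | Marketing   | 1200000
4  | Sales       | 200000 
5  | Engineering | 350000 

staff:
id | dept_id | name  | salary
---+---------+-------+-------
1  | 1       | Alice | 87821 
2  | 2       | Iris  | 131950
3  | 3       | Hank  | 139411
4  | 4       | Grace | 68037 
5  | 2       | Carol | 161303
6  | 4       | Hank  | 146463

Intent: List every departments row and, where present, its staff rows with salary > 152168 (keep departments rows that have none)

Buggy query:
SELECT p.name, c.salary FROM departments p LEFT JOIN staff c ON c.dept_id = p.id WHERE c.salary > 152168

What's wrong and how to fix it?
Bug: A WHERE condition on the right-hand table after LEFT JOIN drops unmatched parents

Fix: Move the right-table condition into the ON clause so unmatched parents are kept

Corrected query:
SELECT p.name, c.salary FROM departments p LEFT JOIN staff c ON c.dept_id = p.id AND c.salary > 152168

Result:
name        | salary
------------+-------
HR          | NULL  
Legal       | 161303
Marketing   | NULL  
Sales       | NULL  
Engineering | NULL  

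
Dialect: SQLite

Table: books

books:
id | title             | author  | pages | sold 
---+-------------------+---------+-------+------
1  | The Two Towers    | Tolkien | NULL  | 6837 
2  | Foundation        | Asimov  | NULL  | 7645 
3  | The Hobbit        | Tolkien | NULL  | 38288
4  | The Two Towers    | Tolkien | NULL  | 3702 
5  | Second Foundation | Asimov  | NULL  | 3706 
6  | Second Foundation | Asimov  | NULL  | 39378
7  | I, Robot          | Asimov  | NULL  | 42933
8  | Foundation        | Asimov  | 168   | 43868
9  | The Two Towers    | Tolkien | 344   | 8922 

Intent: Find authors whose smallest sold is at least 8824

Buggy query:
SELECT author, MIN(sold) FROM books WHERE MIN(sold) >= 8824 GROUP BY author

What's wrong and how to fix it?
Bug: Aggregates like MIN are computed per group after WHERE runs

Fix: Use HAVING for the per-group MIN condition

Corrected query:
SELECT author, MIN(sold) FROM books GROUP BY author HAVING MIN(sold) >= 8824

Result:
(no rows)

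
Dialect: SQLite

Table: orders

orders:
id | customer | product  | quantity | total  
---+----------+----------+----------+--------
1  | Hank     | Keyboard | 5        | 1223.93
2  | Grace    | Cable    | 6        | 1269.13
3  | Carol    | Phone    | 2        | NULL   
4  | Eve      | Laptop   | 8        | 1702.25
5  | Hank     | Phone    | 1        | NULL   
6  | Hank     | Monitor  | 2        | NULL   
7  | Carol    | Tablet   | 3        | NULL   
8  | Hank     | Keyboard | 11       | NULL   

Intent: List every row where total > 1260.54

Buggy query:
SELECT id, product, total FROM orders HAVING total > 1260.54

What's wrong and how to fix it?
Bug: This is a non-aggregate query (no GROUP BY, no aggregates), so in SQLite the HAVING clause is invalid here; a row-level condition belongs in WHERE

Fix: Replace HAVING with WHERE since the condition applies to individual rows

Corrected query:
SELECT id, product, total FROM orders WHERE total > 1260.54

Result:
id | product | total  
---+---------+--------
2  | Cable   | 1269.13
4  | Laptop  | 1702.25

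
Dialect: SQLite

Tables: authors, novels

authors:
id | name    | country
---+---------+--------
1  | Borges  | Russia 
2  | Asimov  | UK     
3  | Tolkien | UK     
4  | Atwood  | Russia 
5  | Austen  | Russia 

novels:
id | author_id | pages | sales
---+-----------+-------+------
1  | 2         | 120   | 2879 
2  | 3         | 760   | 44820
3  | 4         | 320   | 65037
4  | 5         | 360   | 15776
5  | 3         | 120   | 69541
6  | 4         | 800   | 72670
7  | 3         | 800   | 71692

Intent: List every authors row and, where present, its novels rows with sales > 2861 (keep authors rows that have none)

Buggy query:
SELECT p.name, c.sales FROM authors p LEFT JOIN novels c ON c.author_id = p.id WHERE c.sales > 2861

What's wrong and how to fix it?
Bug: Filtering c.sales in WHERE discards the NULL rows produced by LEFT JOIN, turning it into an inner join

Fix: Move the right-table condition into the ON clause so unmatched parents are kept

Corrected query:
SELECT p.name, c.sales FROM authors p LEFT JOIN novels c ON c.author_id = p.id AND c.sales > 2861

Result:
name    | sales
--------+------
Borges  | NULL 
Asimov  | 2879 
Tolkien | 44820
Tolkien | 69541
Tolkien | 71692
Atwood  | 65037
Atwood  | 72670
Austen  | 15776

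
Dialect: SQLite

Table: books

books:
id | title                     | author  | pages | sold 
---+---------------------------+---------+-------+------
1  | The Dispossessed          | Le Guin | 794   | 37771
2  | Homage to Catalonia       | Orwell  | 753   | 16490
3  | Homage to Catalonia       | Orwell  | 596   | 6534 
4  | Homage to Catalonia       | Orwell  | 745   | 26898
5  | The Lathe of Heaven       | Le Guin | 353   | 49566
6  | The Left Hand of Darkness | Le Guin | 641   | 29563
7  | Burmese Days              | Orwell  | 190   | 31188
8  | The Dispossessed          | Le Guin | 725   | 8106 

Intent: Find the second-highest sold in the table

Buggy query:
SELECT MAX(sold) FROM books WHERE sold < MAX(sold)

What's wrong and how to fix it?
Bug: MAX(sold) on the right of the comparison is an aggregate-in-WHERE error

Fix: Put the inner MAX in a scalar subquery

Corrected query:
SELECT MAX(sold) FROM books WHERE sold < (SELECT MAX(sold) FROM books)

Result:
MAX(sold)
---------
37771    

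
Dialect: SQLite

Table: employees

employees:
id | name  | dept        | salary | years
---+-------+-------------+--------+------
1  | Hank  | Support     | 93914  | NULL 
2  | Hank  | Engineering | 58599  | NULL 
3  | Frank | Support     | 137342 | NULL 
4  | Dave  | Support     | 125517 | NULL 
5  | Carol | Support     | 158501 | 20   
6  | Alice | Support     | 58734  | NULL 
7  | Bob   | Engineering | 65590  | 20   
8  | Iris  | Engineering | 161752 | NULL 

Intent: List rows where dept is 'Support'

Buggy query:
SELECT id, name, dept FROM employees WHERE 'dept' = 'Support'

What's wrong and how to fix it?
Bug: 'dept' in single quotes is a string literal, not the column; the comparison is literal-vs-literal and never true

Fix: Remove the quotes around the column name (or use double quotes for an identifier)

Corrected query:
SELECT id, name, dept FROM employees WHERE dept = 'Support'

Result:
id | name  | dept   
---+-------+--------
1  | Hank  | Support
3  | Frank | Support
4  | Dave  | Support
5  | Carol | Support
6  | Alice | Support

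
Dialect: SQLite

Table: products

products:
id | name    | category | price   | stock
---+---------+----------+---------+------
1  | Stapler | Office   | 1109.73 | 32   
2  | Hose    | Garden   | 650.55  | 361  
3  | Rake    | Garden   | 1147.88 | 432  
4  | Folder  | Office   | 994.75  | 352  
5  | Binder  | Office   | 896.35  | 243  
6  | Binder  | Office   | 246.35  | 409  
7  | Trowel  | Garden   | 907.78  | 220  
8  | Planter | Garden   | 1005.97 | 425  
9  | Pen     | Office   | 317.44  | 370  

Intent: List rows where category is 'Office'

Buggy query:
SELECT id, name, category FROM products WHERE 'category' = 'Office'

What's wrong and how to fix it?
Bug: Single quotes denote string literals in SQL; the column name is being compared as a constant string

Fix: Remove the quotes around the column name (or use double quotes for an identifier)

Corrected query:
SELECT id, name, category FROM products WHERE category = 'Office'

Result:
id | name    | category
---+---------+---------
1  | Stapler | Office  
4  | Folder  | Office  
5  | Binder  | Office  
6  | Binder  | Office  
9  | Pen     | Office  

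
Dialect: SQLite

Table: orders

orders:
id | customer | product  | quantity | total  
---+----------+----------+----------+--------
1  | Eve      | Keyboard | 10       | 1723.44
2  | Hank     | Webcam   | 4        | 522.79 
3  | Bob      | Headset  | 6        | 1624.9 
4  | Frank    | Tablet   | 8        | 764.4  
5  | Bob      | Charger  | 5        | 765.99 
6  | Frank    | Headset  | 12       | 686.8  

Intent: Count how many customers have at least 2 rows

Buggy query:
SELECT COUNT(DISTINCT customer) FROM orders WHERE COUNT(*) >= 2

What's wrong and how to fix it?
Bug: COUNT(*) cannot appear in WHERE; the per-group count doesn't exist yet

Fix: Use a subquery that GROUPs and filters with HAVING, then count its rows

Corrected query:
SELECT COUNT(*) FROM (SELECT customer FROM orders GROUP BY customer HAVING COUNT(*) >= 2)

Result:
COUNT(*)
--------
2       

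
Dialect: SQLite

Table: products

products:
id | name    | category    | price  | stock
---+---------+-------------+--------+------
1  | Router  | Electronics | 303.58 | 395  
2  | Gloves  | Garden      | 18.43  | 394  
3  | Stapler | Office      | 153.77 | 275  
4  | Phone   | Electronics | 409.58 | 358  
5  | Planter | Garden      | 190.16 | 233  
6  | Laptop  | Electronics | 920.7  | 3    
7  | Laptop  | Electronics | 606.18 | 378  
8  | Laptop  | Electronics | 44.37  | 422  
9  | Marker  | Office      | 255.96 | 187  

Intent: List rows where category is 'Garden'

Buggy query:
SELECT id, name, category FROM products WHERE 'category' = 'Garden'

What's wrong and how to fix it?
Bug: Single quotes denote string literals in SQL; the column name is being compared as a constant string

Fix: Reference the column as category without single quotes

Corrected query:
SELECT id, name, category FROM products WHERE category = 'Garden'

Result:
id | name    | category
---+---------+---------
2  | Gloves  | Garden  
5  | Planter | Garden  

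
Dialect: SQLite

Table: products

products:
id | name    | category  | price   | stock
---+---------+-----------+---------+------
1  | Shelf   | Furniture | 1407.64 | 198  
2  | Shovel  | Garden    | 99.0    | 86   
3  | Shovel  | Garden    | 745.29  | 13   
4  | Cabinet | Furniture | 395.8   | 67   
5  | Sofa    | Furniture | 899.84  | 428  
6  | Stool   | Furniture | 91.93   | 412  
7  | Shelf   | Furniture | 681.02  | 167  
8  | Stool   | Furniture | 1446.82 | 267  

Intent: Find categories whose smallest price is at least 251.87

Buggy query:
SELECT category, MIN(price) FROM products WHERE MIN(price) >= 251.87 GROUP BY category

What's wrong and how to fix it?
Bug: MIN() in WHERE is a misuse of aggregate

Fix: Replace WHERE with HAVING after the GROUP BY

Corrected query:
SELECT category, MIN(price) FROM products GROUP BY category HAVING MIN(price) >= 251.87

Result:
(no rows)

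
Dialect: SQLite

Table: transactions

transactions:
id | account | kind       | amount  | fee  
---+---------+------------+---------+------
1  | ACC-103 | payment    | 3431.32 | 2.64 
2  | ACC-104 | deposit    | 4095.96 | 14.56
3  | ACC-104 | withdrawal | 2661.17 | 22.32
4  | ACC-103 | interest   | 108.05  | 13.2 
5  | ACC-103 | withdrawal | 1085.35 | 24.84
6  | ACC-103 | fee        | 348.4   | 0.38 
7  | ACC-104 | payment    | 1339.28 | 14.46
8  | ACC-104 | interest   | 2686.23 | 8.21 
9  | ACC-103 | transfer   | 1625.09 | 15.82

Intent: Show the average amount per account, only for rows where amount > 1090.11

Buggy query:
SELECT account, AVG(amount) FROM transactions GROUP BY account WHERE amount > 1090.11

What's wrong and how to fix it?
Bug: WHERE cannot follow GROUP BY

Fix: Place WHERE between FROM and GROUP BY

Corrected query:
SELECT account, AVG(amount) FROM transactions WHERE amount > 1090.11 GROUP BY account

Result:
account | AVG(amount)
--------+------------
ACC-103 | 2528.205   
ACC-104 | 2695.66    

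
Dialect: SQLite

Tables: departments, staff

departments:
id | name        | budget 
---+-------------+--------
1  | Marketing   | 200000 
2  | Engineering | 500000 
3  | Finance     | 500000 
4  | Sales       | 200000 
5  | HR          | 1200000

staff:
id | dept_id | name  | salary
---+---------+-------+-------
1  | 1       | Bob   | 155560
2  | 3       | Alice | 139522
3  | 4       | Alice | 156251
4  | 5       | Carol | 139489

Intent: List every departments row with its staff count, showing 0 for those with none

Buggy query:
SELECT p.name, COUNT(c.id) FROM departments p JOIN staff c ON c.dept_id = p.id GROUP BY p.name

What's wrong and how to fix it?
Bug: INNER JOIN drops departments rows that have no matching staff rows

Fix: Use LEFT JOIN so parents without children still appear (COUNT(c.id) gives 0)

Corrected query:
SELECT p.name, COUNT(c.id) FROM departments p LEFT JOIN staff c ON c.dept_id = p.id GROUP BY p.name

Result:
name        | COUNT(c.id)
------------+------------
Engineering | 0          
Finance     | 1          
HR          | 1          
Marketing   | 1          
Sales       | 1          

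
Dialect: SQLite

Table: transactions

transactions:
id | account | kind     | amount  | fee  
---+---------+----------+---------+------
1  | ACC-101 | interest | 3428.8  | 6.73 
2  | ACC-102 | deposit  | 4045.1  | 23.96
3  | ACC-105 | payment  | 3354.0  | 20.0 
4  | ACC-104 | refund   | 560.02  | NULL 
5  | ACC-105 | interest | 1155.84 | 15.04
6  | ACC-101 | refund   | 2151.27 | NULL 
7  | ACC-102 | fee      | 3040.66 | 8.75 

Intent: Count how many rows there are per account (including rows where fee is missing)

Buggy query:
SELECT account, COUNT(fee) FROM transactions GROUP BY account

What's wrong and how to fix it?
Bug: COUNT(fee) skips NULLs, so groups with missing fee are undercounted

Fix: Replace COUNT(fee) with COUNT(*)

Corrected query:
SELECT account, COUNT(*) FROM transactions GROUP BY account

Result:
account | COUNT(*)
--------+---------
ACC-101 | 2       
ACC-102 | 2       
ACC-104 | 1       
ACC-105 | 2       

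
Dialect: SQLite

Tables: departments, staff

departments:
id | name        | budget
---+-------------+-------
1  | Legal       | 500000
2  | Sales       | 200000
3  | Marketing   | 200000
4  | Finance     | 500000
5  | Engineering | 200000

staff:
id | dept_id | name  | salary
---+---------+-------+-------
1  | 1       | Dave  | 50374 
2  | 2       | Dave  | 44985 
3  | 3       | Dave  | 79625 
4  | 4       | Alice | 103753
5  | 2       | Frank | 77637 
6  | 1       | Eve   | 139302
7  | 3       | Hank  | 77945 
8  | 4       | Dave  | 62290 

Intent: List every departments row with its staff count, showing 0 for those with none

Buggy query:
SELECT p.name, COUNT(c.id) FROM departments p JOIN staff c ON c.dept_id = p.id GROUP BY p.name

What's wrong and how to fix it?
Bug: INNER JOIN drops departments rows that have no matching staff rows

Fix: Switch to LEFT JOIN to retain unmatched parent rows

Corrected query:
SELECT p.name, COUNT(c.id) FROM departments p LEFT JOIN staff c ON c.dept_id = p.id GROUP BY p.name

Result:
name        | COUNT(c.id)
------------+------------
Engineering | 0          
Finance     | 2          
Legal       | 2          
Marketing   | 2          
Sales       | 2          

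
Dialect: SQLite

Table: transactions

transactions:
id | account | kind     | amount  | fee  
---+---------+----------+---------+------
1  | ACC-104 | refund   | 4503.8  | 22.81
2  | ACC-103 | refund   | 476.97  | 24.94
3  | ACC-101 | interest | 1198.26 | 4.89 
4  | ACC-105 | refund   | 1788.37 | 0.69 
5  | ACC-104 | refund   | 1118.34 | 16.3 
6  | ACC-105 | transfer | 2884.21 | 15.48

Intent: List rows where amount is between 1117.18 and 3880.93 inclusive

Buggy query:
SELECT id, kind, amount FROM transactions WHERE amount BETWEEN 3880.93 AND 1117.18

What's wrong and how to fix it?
Bug: BETWEEN expects the lower bound first; with 3880.93 AND 1117.18 the range is empty

Fix: Write BETWEEN 1117.18 AND 3880.93

Corrected query:
SELECT id, kind, amount FROM transactions WHERE amount BETWEEN 1117.18 AND 3880.93

Result:
id | kind     | amount 
---+----------+--------
3  | interest | 1198.26
4  | refund   | 1788.37
5  | refund   | 1118.34
6  | transfer | 2884.21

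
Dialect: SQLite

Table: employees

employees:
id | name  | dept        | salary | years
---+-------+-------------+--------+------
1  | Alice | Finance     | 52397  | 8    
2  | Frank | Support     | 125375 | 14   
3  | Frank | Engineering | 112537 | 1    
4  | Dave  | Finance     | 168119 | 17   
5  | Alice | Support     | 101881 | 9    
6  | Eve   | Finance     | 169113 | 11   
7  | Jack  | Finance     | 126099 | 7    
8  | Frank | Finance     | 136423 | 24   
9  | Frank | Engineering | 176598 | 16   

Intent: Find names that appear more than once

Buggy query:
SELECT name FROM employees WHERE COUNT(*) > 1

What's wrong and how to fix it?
Bug: COUNT(*) is an aggregate and cannot be used in WHERE

Fix: GROUP BY name, then filter groups with HAVING COUNT(*) > 1

Corrected query:
SELECT name FROM employees GROUP BY name HAVING COUNT(*) > 1

Result:
name 
-----
Alice
Frank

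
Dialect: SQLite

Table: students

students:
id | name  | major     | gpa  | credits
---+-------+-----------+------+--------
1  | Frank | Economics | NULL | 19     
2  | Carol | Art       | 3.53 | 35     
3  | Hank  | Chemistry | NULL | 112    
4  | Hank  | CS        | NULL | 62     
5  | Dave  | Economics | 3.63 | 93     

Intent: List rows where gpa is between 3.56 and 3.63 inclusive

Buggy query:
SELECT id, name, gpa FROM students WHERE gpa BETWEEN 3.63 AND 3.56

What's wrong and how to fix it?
Bug: The bounds are reversed; BETWEEN a AND b requires a <= b to match anything

Fix: Write BETWEEN 3.56 AND 3.63

Corrected query:
SELECT id, name, gpa FROM students WHERE gpa BETWEEN 3.56 AND 3.63

Result:
id | name | gpa 
---+------+-----
5  | Dave | 3.63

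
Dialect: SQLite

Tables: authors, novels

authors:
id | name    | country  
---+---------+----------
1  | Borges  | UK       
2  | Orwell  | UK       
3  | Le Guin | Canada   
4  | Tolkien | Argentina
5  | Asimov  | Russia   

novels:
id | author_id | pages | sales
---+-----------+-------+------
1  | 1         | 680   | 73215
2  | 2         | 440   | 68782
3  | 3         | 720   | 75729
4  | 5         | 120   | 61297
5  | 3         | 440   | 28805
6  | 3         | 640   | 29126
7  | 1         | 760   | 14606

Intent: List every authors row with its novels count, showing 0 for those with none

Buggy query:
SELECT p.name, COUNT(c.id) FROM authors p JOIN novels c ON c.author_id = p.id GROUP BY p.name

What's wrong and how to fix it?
Bug: INNER JOIN drops authors rows that have no matching novels rows

Fix: Switch to LEFT JOIN to retain unmatched parent rows

Corrected query:
SELECT p.name, COUNT(c.id) FROM authors p LEFT JOIN novels c ON c.author_id = p.id GROUP BY p.name

Result:
name    | COUNT(c.id)
--------+------------
Asimov  | 1          
Borges  | 2          
Le Guin | 3          
Orwell  | 1          
Tolkien | 0          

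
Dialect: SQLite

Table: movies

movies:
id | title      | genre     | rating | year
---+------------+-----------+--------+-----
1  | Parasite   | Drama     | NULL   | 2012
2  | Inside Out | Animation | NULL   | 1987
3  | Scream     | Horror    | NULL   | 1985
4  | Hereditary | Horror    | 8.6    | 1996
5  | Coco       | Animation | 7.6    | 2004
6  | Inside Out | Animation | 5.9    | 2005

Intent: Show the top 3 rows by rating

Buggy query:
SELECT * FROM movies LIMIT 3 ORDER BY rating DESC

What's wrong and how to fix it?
Bug: ORDER BY cannot follow LIMIT; LIMIT is the final clause

Fix: Swap the clauses: ORDER BY first, then LIMIT

Corrected query:
SELECT * FROM movies ORDER BY rating DESC LIMIT 3

Result:
id | title      | genre     | rating | year
---+------------+-----------+--------+-----
4  | Hereditary | Horror    | 8.6    | 1996
5  | Coco       | Animation | 7.6    | 2004
6  | Inside Out | Animation | 5.9    | 2005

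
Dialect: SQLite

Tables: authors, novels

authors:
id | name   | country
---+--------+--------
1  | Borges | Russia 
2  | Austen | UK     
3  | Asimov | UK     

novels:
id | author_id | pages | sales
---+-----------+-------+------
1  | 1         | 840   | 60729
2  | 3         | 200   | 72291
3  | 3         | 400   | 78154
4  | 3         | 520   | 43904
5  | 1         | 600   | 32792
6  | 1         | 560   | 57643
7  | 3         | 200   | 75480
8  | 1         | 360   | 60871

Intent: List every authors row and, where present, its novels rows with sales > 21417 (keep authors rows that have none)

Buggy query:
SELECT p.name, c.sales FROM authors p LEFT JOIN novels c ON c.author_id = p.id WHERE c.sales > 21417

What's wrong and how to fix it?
Bug: Filtering c.sales in WHERE discards the NULL rows produced by LEFT JOIN, turning it into an inner join

Fix: Put 'c.sales > 21417' in the JOIN's ON clause instead of WHERE

Corrected query:
SELECT p.name, c.sales FROM authors p LEFT JOIN novels c ON c.author_id = p.id AND c.sales > 21417

Result:
name   | sales
-------+------
Borges | 32792
Borges | 57643
Borges | 60729
Borges | 60871
Austen | NULL 
Asimov | 43904
Asimov | 72291
Asimov | 75480
Asimov | 78154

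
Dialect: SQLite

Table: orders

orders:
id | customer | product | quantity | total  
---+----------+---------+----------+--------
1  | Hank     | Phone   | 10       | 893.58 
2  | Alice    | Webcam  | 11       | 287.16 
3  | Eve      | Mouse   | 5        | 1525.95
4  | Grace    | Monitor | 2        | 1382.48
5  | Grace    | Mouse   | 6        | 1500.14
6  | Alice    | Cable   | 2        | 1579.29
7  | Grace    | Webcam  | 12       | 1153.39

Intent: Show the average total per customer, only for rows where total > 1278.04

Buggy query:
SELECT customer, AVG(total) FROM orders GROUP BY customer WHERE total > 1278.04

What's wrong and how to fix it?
Bug: Row-level WHERE must come before GROUP BY in the clause order

Fix: Move the WHERE clause before GROUP BY

Corrected query:
SELECT customer, AVG(total) FROM orders WHERE total > 1278.04 GROUP BY customer

Result:
customer | AVG(total)
---------+-----------
Alice    | 1579.29   
Eve      | 1525.95   
Grace    | 1441.31   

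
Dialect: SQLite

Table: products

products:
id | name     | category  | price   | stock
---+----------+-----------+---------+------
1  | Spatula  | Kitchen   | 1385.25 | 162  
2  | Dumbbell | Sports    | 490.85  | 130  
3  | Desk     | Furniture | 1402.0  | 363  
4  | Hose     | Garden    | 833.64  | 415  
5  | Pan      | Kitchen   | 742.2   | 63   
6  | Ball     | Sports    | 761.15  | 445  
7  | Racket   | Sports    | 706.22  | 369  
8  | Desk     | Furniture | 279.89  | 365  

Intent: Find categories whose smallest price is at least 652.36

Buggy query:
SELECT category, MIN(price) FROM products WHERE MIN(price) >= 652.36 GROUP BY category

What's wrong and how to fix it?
Bug: Aggregates like MIN are computed per group after WHERE runs

Fix: Replace WHERE with HAVING after the GROUP BY

Corrected query:
SELECT category, MIN(price) FROM products GROUP BY category HAVING MIN(price) >= 652.36

Result:
category | MIN(price)
---------+-----------
Garden   | 833.64    
Kitchen  | 742.2     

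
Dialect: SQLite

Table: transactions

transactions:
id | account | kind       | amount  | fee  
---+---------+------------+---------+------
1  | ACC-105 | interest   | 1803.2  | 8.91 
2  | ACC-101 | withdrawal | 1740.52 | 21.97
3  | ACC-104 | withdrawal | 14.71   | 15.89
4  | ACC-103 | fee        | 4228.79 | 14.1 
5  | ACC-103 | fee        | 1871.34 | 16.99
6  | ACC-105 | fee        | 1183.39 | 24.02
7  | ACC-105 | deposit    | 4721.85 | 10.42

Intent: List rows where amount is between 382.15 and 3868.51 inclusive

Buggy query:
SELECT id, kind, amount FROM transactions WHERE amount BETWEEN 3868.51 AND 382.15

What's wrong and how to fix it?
Bug: BETWEEN expects the lower bound first; with 3868.51 AND 382.15 the range is empty

Fix: Swap the bounds so the smaller value comes first

Corrected query:
SELECT id, kind, amount FROM transactions WHERE amount BETWEEN 382.15 AND 3868.51

Result:
id | kind       | amount 
---+------------+--------
1  | interest   | 1803.2 
2  | withdrawal | 1740.52
5  | fee        | 1871.34
6  | fee        | 1183.39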